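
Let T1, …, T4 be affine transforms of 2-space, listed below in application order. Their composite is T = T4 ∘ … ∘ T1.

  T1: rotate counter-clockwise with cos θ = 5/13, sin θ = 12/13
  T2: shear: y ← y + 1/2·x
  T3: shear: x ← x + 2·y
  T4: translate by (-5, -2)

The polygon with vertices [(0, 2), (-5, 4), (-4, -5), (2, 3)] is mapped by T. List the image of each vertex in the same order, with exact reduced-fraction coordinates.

T1 rotate counter-clockwise with cos θ = 5/13, sin θ = 12/13: (0, 2) → (-24/13, 10/13); (-5, 4) → (-73/13, -40/13); (-4, -5) → (40/13, -73/13); (2, 3) → (-2, 3)
T2 shear: y ← y + 1/2·x: (-24/13, 10/13) → (-24/13, -2/13); (-73/13, -40/13) → (-73/13, -153/26); (40/13, -73/13) → (40/13, -53/13); (-2, 3) → (-2, 2)
T3 shear: x ← x + 2·y: (-24/13, -2/13) → (-28/13, -2/13); (-73/13, -153/26) → (-226/13, -153/26); (40/13, -53/13) → (-66/13, -53/13); (-2, 2) → (2, 2)
T4 translate by (-5, -2): (-28/13, -2/13) → (-93/13, -28/13); (-226/13, -153/26) → (-291/13, -205/26); (-66/13, -53/13) → (-131/13, -79/13); (2, 2) → (-3, 0)

image vertices: (-93/13, -28/13), (-291/13, -205/26), (-131/13, -79/13), (-3, 0)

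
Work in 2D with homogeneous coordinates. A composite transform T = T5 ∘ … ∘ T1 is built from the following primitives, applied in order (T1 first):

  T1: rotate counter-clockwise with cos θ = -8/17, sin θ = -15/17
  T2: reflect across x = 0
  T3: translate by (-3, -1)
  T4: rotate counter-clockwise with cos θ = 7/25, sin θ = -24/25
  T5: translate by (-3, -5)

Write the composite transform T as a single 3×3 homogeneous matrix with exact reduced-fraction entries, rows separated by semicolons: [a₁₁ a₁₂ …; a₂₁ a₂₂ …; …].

T = [-304/425 -297/425 -24/5; -297/425 304/425 -12/5; 0 0 1]

T1 = [-8/17 15/17 0; -15/17 -8/17 0; 0 0 1]
T2·T1 = [8/17 -15/17 0; -15/17 -8/17 0; 0 0 1]
T3·…·T1 = [8/17 -15/17 -3; -15/17 -8/17 -1; 0 0 1]
T4·…·T1 = [-304/425 -297/425 -9/5; -297/425 304/425 13/5; 0 0 1]
T5·…·T1 = [-304/425 -297/425 -24/5; -297/425 304/425 -12/5; 0 0 1]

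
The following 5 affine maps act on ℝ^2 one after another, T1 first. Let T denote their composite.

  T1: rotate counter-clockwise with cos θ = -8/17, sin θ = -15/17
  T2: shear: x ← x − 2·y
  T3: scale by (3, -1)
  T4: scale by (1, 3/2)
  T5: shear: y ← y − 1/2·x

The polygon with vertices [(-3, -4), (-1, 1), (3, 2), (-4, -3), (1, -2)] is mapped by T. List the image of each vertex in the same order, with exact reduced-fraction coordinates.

image vertices: (-570/17, 339/34), (27/17, -24/17), (384/17, -201/34), (-543/17, 291/34), (-120/17, 117/34)

T1 rotate counter-clockwise with cos θ = -8/17, sin θ = -15/17: (-3, -4) → (-36/17, 77/17); (-1, 1) → (23/17, 7/17); (3, 2) → (6/17, -61/17); (-4, -3) → (-13/17, 84/17); (1, -2) → (-38/17, 1/17)
T2 shear: x ← x − 2·y: (-36/17, 77/17) → (-190/17, 77/17); (23/17, 7/17) → (9/17, 7/17); (6/17, -61/17) → (128/17, -61/17); (-13/17, 84/17) → (-181/17, 84/17); (-38/17, 1/17) → (-40/17, 1/17)
T3 scale by (3, -1): (-190/17, 77/17) → (-570/17, -77/17); (9/17, 7/17) → (27/17, -7/17); (128/17, -61/17) → (384/17, 61/17); (-181/17, 84/17) → (-543/17, -84/17); (-40/17, 1/17) → (-120/17, -1/17)
T4 scale by (1, 3/2): (-570/17, -77/17) → (-570/17, -231/34); (27/17, -7/17) → (27/17, -21/34); (384/17, 61/17) → (384/17, 183/34); (-543/17, -84/17) → (-543/17, -126/17); (-120/17, -1/17) → (-120/17, -3/34)
T5 shear: y ← y − 1/2·x: (-570/17, -231/34) → (-570/17, 339/34); (27/17, -21/34) → (27/17, -24/17); (384/17, 183/34) → (384/17, -201/34); (-543/17, -126/17) → (-543/17, 291/34); (-120/17, -3/34) → (-120/17, 117/34)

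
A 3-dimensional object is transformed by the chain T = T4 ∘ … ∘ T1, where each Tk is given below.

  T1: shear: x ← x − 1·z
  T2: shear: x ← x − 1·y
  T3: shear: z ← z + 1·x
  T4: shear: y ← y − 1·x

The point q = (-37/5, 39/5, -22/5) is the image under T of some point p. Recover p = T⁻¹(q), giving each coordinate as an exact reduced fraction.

p = (-4, 2/5, 3)

T1 = [1 0 -1 0; 0 1 0 0; 0 0 1 0; 0 0 0 1]
T2·T1 = [1 -1 -1 0; 0 1 0 0; 0 0 1 0; 0 0 0 1]
T3·…·T1 = [1 -1 -1 0; 0 1 0 0; 1 -1 0 0; 0 0 0 1]
T4·…·T1 = [1 -1 -1 0; -1 2 1 0; 1 -1 0 0; 0 0 0 1]
det M = 1; M⁻¹ = [1 1 1 0; 1 1 0 0; -1 0 1 0; 0 0 0 1]
M⁻¹ · (-37/5, 39/5, -22/5)ᵀ = (-4, 2/5, 3)ᵀ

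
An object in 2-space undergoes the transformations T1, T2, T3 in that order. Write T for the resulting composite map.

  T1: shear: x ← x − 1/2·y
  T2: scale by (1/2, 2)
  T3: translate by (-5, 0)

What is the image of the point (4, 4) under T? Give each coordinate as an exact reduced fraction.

T1 shear: x ← x − 1/2·y: (4, 4) → (2, 4)
T2 scale by (1/2, 2): (2, 4) → (1, 8)
T3 translate by (-5, 0): (1, 8) → (-4, 8)

T(p) = (-4, 8)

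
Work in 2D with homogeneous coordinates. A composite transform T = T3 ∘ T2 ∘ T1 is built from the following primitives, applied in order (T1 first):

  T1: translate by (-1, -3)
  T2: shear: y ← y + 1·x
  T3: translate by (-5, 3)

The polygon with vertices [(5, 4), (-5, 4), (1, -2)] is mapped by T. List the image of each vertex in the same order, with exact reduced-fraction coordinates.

T1 translate by (-1, -3): (5, 4) → (4, 1); (-5, 4) → (-6, 1); (1, -2) → (0, -5)
T2 shear: y ← y + 1·x: (4, 1) → (4, 5); (-6, 1) → (-6, -5); (0, -5) → (0, -5)
T3 translate by (-5, 3): (4, 5) → (-1, 8); (-6, -5) → (-11, -2); (0, -5) → (-5, -2)

image vertices: (-1, 8), (-11, -2), (-5, -2)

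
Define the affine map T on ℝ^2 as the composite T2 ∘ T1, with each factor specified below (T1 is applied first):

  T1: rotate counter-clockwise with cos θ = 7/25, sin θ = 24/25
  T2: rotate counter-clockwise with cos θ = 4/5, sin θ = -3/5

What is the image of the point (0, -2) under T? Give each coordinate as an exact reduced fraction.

T1 rotate counter-clockwise with cos θ = 7/25, sin θ = 24/25: (0, -2) → (48/25, -14/25)
T2 rotate counter-clockwise with cos θ = 4/5, sin θ = -3/5: (48/25, -14/25) → (6/5, -8/5)

T(p) = (6/5, -8/5)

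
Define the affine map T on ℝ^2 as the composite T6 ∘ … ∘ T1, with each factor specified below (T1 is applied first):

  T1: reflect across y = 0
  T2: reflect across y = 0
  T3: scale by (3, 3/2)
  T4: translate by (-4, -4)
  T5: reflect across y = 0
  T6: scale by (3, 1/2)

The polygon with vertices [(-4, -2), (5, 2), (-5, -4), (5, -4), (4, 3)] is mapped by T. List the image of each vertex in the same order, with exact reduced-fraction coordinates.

T1 reflect across y = 0: (-4, -2) → (-4, 2); (5, 2) → (5, -2); (-5, -4) → (-5, 4); (5, -4) → (5, 4); (4, 3) → (4, -3)
T2 reflect across y = 0: (-4, 2) → (-4, -2); (5, -2) → (5, 2); (-5, 4) → (-5, -4); (5, 4) → (5, -4); (4, -3) → (4, 3)
T3 scale by (3, 3/2): (-4, -2) → (-12, -3); (5, 2) → (15, 3); (-5, -4) → (-15, -6); (5, -4) → (15, -6); (4, 3) → (12, 9/2)
T4 translate by (-4, -4): (-12, -3) → (-16, -7); (15, 3) → (11, -1); (-15, -6) → (-19, -10); (15, -6) → (11, -10); (12, 9/2) → (8, 1/2)
T5 reflect across y = 0: (-16, -7) → (-16, 7); (11, -1) → (11, 1); (-19, -10) → (-19, 10); (11, -10) → (11, 10); (8, 1/2) → (8, -1/2)
T6 scale by (3, 1/2): (-16, 7) → (-48, 7/2); (11, 1) → (33, 1/2); (-19, 10) → (-57, 5); (11, 10) → (33, 5); (8, -1/2) → (24, -1/4)

image vertices: (-48, 7/2), (33, 1/2), (-57, 5), (33, 5), (24, -1/4)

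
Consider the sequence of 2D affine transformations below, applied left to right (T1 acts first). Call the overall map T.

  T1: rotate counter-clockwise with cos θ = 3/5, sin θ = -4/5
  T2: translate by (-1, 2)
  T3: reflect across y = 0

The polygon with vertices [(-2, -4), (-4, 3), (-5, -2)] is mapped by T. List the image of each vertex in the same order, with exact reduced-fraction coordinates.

T1 rotate counter-clockwise with cos θ = 3/5, sin θ = -4/5: (-2, -4) → (-22/5, -4/5); (-4, 3) → (0, 5); (-5, -2) → (-23/5, 14/5)
T2 translate by (-1, 2): (-22/5, -4/5) → (-27/5, 6/5); (0, 5) → (-1, 7); (-23/5, 14/5) → (-28/5, 24/5)
T3 reflect across y = 0: (-27/5, 6/5) → (-27/5, -6/5); (-1, 7) → (-1, -7); (-28/5, 24/5) → (-28/5, -24/5)

image vertices: (-27/5, -6/5), (-1, -7), (-28/5, -24/5)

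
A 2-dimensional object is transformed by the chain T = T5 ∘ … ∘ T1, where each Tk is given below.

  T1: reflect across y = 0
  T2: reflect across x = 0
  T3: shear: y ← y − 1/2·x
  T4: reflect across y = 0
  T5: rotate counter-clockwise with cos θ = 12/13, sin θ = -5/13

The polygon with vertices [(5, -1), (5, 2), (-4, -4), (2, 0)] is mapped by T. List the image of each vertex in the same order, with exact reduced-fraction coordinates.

T1 reflect across y = 0: (5, -1) → (5, 1); (5, 2) → (5, -2); (-4, -4) → (-4, 4); (2, 0) → (2, 0)
T2 reflect across x = 0: (5, 1) → (-5, 1); (5, -2) → (-5, -2); (-4, 4) → (4, 4); (2, 0) → (-2, 0)
T3 shear: y ← y − 1/2·x: (-5, 1) → (-5, 7/2); (-5, -2) → (-5, 1/2); (4, 4) → (4, 2); (-2, 0) → (-2, 1)
T4 reflect across y = 0: (-5, 7/2) → (-5, -7/2); (-5, 1/2) → (-5, -1/2); (4, 2) → (4, -2); (-2, 1) → (-2, -1)
T5 rotate counter-clockwise with cos θ = 12/13, sin θ = -5/13: (-5, -7/2) → (-155/26, -17/13); (-5, -1/2) → (-125/26, 19/13); (4, -2) → (38/13, -44/13); (-2, -1) → (-29/13, -2/13)

image vertices: (-155/26, -17/13), (-125/26, 19/13), (38/13, -44/13), (-29/13, -2/13)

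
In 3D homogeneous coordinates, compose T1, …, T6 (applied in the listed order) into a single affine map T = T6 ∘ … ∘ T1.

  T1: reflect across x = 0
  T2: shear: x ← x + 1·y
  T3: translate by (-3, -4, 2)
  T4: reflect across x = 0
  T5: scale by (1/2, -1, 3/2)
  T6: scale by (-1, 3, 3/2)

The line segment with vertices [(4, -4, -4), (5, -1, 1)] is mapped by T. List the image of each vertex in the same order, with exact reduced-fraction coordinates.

T1 reflect across x = 0: (4, -4, -4) → (-4, -4, -4); (5, -1, 1) → (-5, -1, 1)
T2 shear: x ← x + 1·y: (-4, -4, -4) → (-8, -4, -4); (-5, -1, 1) → (-6, -1, 1)
T3 translate by (-3, -4, 2): (-8, -4, -4) → (-11, -8, -2); (-6, -1, 1) → (-9, -5, 3)
T4 reflect across x = 0: (-11, -8, -2) → (11, -8, -2); (-9, -5, 3) → (9, -5, 3)
T5 scale by (1/2, -1, 3/2): (11, -8, -2) → (11/2, 8, -3); (9, -5, 3) → (9/2, 5, 9/2)
T6 scale by (-1, 3, 3/2): (11/2, 8, -3) → (-11/2, 24, -9/2); (9/2, 5, 9/2) → (-9/2, 15, 27/4)

image vertices: (-11/2, 24, -9/2), (-9/2, 15, 27/4)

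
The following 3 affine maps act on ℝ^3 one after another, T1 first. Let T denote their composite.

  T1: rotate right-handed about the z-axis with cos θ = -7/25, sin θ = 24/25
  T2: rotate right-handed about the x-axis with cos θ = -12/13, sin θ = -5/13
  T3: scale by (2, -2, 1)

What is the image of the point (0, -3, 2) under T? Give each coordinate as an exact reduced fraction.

T1 rotate right-handed about the z-axis with cos θ = -7/25, sin θ = 24/25: (0, -3, 2) → (72/25, 21/25, 2)
T2 rotate right-handed about the x-axis with cos θ = -12/13, sin θ = -5/13: (72/25, 21/25, 2) → (72/25, -2/325, -141/65)
T3 scale by (2, -2, 1): (72/25, -2/325, -141/65) → (144/25, 4/325, -141/65)

T(p) = (144/25, 4/325, -141/65)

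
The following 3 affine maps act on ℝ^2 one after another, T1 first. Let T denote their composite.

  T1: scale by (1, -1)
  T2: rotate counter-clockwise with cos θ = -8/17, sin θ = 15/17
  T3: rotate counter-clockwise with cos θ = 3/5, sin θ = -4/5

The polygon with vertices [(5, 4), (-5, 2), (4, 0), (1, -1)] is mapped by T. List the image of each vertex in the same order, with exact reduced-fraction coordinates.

image vertices: (488/85, 241/85), (-26/85, -457/85), (144/85, 308/85), (-41/85, 113/85)

T1 scale by (1, -1): (5, 4) → (5, -4); (-5, 2) → (-5, -2); (4, 0) → (4, 0); (1, -1) → (1, 1)
T2 rotate counter-clockwise with cos θ = -8/17, sin θ = 15/17: (5, -4) → (20/17, 107/17); (-5, -2) → (70/17, -59/17); (4, 0) → (-32/17, 60/17); (1, 1) → (-23/17, 7/17)
T3 rotate counter-clockwise with cos θ = 3/5, sin θ = -4/5: (20/17, 107/17) → (488/85, 241/85); (70/17, -59/17) → (-26/85, -457/85); (-32/17, 60/17) → (144/85, 308/85); (-23/17, 7/17) → (-41/85, 113/85)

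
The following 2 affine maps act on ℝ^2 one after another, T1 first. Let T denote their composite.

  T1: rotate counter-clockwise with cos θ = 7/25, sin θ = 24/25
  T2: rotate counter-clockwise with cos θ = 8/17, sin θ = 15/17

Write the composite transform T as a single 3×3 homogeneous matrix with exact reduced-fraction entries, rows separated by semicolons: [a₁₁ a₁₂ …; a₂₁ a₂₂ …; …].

T1 = [7/25 -24/25 0; 24/25 7/25 0; 0 0 1]
T2·T1 = [-304/425 -297/425 0; 297/425 -304/425 0; 0 0 1]

T = [-304/425 -297/425 0; 297/425 -304/425 0; 0 0 1]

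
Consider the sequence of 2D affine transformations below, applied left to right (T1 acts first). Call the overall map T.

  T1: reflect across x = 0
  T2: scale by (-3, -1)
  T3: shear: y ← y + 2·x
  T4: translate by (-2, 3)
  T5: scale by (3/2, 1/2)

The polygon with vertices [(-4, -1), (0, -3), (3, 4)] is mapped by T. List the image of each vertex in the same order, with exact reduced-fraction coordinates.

image vertices: (-21, -10), (-3, 3), (21/2, 17/2)

T1 reflect across x = 0: (-4, -1) → (4, -1); (0, -3) → (0, -3); (3, 4) → (-3, 4)
T2 scale by (-3, -1): (4, -1) → (-12, 1); (0, -3) → (0, 3); (-3, 4) → (9, -4)
T3 shear: y ← y + 2·x: (-12, 1) → (-12, -23); (0, 3) → (0, 3); (9, -4) → (9, 14)
T4 translate by (-2, 3): (-12, -23) → (-14, -20); (0, 3) → (-2, 6); (9, 14) → (7, 17)
T5 scale by (3/2, 1/2): (-14, -20) → (-21, -10); (-2, 6) → (-3, 3); (7, 17) → (21/2, 17/2)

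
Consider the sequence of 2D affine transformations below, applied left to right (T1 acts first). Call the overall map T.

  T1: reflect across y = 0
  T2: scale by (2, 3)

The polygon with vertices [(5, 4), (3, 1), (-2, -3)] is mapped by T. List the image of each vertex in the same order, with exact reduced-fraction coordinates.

image vertices: (10, -12), (6, -3), (-4, 9)

T1 reflect across y = 0: (5, 4) → (5, -4); (3, 1) → (3, -1); (-2, -3) → (-2, 3)
T2 scale by (2, 3): (5, -4) → (10, -12); (3, -1) → (6, -3); (-2, 3) → (-4, 9)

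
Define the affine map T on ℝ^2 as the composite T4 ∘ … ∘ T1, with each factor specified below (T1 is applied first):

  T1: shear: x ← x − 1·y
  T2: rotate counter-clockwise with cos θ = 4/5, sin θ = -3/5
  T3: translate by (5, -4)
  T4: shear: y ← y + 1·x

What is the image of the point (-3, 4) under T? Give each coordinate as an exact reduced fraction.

T1 shear: x ← x − 1·y: (-3, 4) → (-7, 4)
T2 rotate counter-clockwise with cos θ = 4/5, sin θ = -3/5: (-7, 4) → (-16/5, 37/5)
T3 translate by (5, -4): (-16/5, 37/5) → (9/5, 17/5)
T4 shear: y ← y + 1·x: (9/5, 17/5) → (9/5, 26/5)

T(p) = (9/5, 26/5)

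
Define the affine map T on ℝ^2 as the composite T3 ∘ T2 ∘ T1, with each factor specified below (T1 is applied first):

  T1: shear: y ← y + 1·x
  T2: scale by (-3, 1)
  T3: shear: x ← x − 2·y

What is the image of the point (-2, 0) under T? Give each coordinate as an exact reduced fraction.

T(p) = (10, -2)

T1 shear: y ← y + 1·x: (-2, 0) → (-2, -2)
T2 scale by (-3, 1): (-2, -2) → (6, -2)
T3 shear: x ← x − 2·y: (6, -2) → (10, -2)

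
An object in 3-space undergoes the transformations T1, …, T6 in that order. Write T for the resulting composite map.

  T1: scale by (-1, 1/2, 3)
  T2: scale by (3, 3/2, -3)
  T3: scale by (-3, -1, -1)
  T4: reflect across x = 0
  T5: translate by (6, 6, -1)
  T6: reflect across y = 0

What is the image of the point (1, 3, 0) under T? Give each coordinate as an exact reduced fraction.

T(p) = (-3, -15/4, -1)

T1 scale by (-1, 1/2, 3): (1, 3, 0) → (-1, 3/2, 0)
T2 scale by (3, 3/2, -3): (-1, 3/2, 0) → (-3, 9/4, 0)
T3 scale by (-3, -1, -1): (-3, 9/4, 0) → (9, -9/4, 0)
T4 reflect across x = 0: (9, -9/4, 0) → (-9, -9/4, 0)
T5 translate by (6, 6, -1): (-9, -9/4, 0) → (-3, 15/4, -1)
T6 reflect across y = 0: (-3, 15/4, -1) → (-3, -15/4, -1)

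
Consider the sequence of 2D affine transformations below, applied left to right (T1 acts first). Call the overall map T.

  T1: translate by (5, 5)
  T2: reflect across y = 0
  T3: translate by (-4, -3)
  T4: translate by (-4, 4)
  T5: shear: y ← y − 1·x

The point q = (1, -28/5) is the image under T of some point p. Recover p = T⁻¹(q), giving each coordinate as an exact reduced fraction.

p = (4, 3/5)

T1 = [1 0 5; 0 1 5; 0 0 1]
T2·T1 = [1 0 5; 0 -1 -5; 0 0 1]
T3·…·T1 = [1 0 1; 0 -1 -8; 0 0 1]
T4·…·T1 = [1 0 -3; 0 -1 -4; 0 0 1]
T5·…·T1 = [1 0 -3; -1 -1 -1; 0 0 1]
det M = -1; M⁻¹ = [1 0 3; -1 -1 -4; 0 0 1]
M⁻¹ · (1, -28/5)ᵀ = (4, 3/5)ᵀ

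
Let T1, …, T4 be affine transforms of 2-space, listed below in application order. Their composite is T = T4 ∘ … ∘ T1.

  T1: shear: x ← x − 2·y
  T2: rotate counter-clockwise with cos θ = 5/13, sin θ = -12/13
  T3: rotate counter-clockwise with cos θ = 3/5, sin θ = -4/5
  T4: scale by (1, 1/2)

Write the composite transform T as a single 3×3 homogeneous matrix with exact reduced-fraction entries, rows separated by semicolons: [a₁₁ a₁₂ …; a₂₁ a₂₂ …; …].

T = [-33/65 122/65 0; -28/65 79/130 0; 0 0 1]

T1 = [1 -2 0; 0 1 0; 0 0 1]
T2·T1 = [5/13 2/13 0; -12/13 29/13 0; 0 0 1]
T3·…·T1 = [-33/65 122/65 0; -56/65 79/65 0; 0 0 1]
T4·…·T1 = [-33/65 122/65 0; -28/65 79/130 0; 0 0 1]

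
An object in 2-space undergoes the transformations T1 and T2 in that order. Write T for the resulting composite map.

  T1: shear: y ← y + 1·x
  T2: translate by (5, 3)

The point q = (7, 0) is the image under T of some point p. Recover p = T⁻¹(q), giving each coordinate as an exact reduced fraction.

p = (2, -5)

T1 = [1 0 0; 1 1 0; 0 0 1]
T2·T1 = [1 0 5; 1 1 3; 0 0 1]
det M = 1; M⁻¹ = [1 0 -5; -1 1 2; 0 0 1]
M⁻¹ · (7, 0)ᵀ = (2, -5)ᵀ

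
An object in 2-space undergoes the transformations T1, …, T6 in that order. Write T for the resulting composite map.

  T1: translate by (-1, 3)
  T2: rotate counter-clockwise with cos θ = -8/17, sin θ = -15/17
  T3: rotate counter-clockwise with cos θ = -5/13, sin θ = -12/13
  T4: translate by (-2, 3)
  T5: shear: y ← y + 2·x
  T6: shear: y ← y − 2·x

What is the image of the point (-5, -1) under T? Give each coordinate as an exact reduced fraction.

T1 translate by (-1, 3): (-5, -1) → (-6, 2)
T2 rotate counter-clockwise with cos θ = -8/17, sin θ = -15/17: (-6, 2) → (78/17, 74/17)
T3 rotate counter-clockwise with cos θ = -5/13, sin θ = -12/13: (78/17, 74/17) → (498/221, -1306/221)
T4 translate by (-2, 3): (498/221, -1306/221) → (56/221, -643/221)
T5 shear: y ← y + 2·x: (56/221, -643/221) → (56/221, -531/221)
T6 shear: y ← y − 2·x: (56/221, -531/221) → (56/221, -643/221)

T(p) = (56/221, -643/221)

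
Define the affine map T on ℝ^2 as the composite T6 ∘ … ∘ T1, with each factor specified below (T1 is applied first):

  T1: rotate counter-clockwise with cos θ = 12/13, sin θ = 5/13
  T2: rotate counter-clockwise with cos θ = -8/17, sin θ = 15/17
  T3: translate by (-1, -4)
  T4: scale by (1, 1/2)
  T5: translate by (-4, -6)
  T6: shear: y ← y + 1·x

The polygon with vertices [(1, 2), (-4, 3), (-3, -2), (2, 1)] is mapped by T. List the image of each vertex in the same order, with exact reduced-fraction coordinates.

T1 rotate counter-clockwise with cos θ = 12/13, sin θ = 5/13: (1, 2) → (2/13, 29/13); (-4, 3) → (-63/13, 16/13); (-3, -2) → (-2, -3); (2, 1) → (19/13, 22/13)
T2 rotate counter-clockwise with cos θ = -8/17, sin θ = 15/17: (2/13, 29/13) → (-451/221, -202/221); (-63/13, 16/13) → (264/221, -1073/221); (-2, -3) → (61/17, -6/17); (19/13, 22/13) → (-482/221, 109/221)
T3 translate by (-1, -4): (-451/221, -202/221) → (-672/221, -1086/221); (264/221, -1073/221) → (43/221, -1957/221); (61/17, -6/17) → (44/17, -74/17); (-482/221, 109/221) → (-703/221, -775/221)
T4 scale by (1, 1/2): (-672/221, -1086/221) → (-672/221, -543/221); (43/221, -1957/221) → (43/221, -1957/442); (44/17, -74/17) → (44/17, -37/17); (-703/221, -775/221) → (-703/221, -775/442)
T5 translate by (-4, -6): (-672/221, -543/221) → (-1556/221, -1869/221); (43/221, -1957/442) → (-841/221, -4609/442); (44/17, -37/17) → (-24/17, -139/17); (-703/221, -775/442) → (-1587/221, -3427/442)
T6 shear: y ← y + 1·x: (-1556/221, -1869/221) → (-1556/221, -3425/221); (-841/221, -4609/442) → (-841/221, -6291/442); (-24/17, -139/17) → (-24/17, -163/17); (-1587/221, -3427/442) → (-1587/221, -6601/442)

image vertices: (-1556/221, -3425/221), (-841/221, -6291/442), (-24/17, -163/17), (-1587/221, -6601/442)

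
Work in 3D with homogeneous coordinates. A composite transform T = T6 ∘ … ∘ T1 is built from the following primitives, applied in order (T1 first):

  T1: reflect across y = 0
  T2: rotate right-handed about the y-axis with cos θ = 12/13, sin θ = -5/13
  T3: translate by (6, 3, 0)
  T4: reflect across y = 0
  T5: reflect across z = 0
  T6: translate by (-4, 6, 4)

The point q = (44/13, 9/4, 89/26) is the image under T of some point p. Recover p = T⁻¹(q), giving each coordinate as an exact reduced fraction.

T1 = [1 0 0 0; 0 -1 0 0; 0 0 1 0; 0 0 0 1]
T2·T1 = [12/13 0 -5/13 0; 0 -1 0 0; 5/13 0 12/13 0; 0 0 0 1]
T3·…·T1 = [12/13 0 -5/13 6; 0 -1 0 3; 5/13 0 12/13 0; 0 0 0 1]
T4·…·T1 = [12/13 0 -5/13 6; 0 1 0 -3; 5/13 0 12/13 0; 0 0 0 1]
T5·…·T1 = [12/13 0 -5/13 6; 0 1 0 -3; -5/13 0 -12/13 0; 0 0 0 1]
T6·…·T1 = [12/13 0 -5/13 2; 0 1 0 3; -5/13 0 -12/13 4; 0 0 0 1]
det M = -1; M⁻¹ = [12/13 0 -5/13 -4/13; 0 1 0 -3; -5/13 0 -12/13 58/13; 0 0 0 1]
M⁻¹ · (44/13, 9/4, 89/26)ᵀ = (3/2, -3/4, 0)ᵀ

p = (3/2, -3/4, 0)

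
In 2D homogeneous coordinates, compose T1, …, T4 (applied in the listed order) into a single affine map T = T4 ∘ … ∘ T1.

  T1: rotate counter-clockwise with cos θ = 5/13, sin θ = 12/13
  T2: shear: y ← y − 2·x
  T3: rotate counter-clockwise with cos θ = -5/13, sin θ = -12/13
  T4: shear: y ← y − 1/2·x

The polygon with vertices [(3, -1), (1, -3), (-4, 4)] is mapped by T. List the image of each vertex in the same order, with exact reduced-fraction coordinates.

image vertices: (-411/169, -7/338), (-1225/169, 1091/338), (1636/169, -542/169)

T1 rotate counter-clockwise with cos θ = 5/13, sin θ = 12/13: (3, -1) → (27/13, 31/13); (1, -3) → (41/13, -3/13); (-4, 4) → (-68/13, -28/13)
T2 shear: y ← y − 2·x: (27/13, 31/13) → (27/13, -23/13); (41/13, -3/13) → (41/13, -85/13); (-68/13, -28/13) → (-68/13, 108/13)
T3 rotate counter-clockwise with cos θ = -5/13, sin θ = -12/13: (27/13, -23/13) → (-411/169, -209/169); (41/13, -85/13) → (-1225/169, -67/169); (-68/13, 108/13) → (1636/169, 276/169)
T4 shear: y ← y − 1/2·x: (-411/169, -209/169) → (-411/169, -7/338); (-1225/169, -67/169) → (-1225/169, 1091/338); (1636/169, 276/169) → (1636/169, -542/169)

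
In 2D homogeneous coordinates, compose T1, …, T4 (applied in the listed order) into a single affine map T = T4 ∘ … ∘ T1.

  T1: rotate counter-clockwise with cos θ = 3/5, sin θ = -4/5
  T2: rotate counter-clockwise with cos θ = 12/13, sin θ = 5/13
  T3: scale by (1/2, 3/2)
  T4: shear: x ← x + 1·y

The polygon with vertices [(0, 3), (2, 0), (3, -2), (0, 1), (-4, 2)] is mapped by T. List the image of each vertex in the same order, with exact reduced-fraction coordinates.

image vertices: (603/130, 252/65), (-43/65, -99/65), (-531/130, -633/130), (201/130, 84/65), (287/65, 366/65)

T1 rotate counter-clockwise with cos θ = 3/5, sin θ = -4/5: (0, 3) → (12/5, 9/5); (2, 0) → (6/5, -8/5); (3, -2) → (1/5, -18/5); (0, 1) → (4/5, 3/5); (-4, 2) → (-4/5, 22/5)
T2 rotate counter-clockwise with cos θ = 12/13, sin θ = 5/13: (12/5, 9/5) → (99/65, 168/65); (6/5, -8/5) → (112/65, -66/65); (1/5, -18/5) → (102/65, -211/65); (4/5, 3/5) → (33/65, 56/65); (-4/5, 22/5) → (-158/65, 244/65)
T3 scale by (1/2, 3/2): (99/65, 168/65) → (99/130, 252/65); (112/65, -66/65) → (56/65, -99/65); (102/65, -211/65) → (51/65, -633/130); (33/65, 56/65) → (33/130, 84/65); (-158/65, 244/65) → (-79/65, 366/65)
T4 shear: x ← x + 1·y: (99/130, 252/65) → (603/130, 252/65); (56/65, -99/65) → (-43/65, -99/65); (51/65, -633/130) → (-531/130, -633/130); (33/130, 84/65) → (201/130, 84/65); (-79/65, 366/65) → (287/65, 366/65)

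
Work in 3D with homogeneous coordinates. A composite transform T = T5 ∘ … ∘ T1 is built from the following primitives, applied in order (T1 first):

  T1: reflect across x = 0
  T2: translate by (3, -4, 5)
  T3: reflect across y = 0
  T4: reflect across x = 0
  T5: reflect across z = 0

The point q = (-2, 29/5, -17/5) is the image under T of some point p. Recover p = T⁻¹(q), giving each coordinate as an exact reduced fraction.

p = (1, -9/5, -8/5)

T1 = [-1 0 0 0; 0 1 0 0; 0 0 1 0; 0 0 0 1]
T2·T1 = [-1 0 0 3; 0 1 0 -4; 0 0 1 5; 0 0 0 1]
T3·…·T1 = [-1 0 0 3; 0 -1 0 4; 0 0 1 5; 0 0 0 1]
T4·…·T1 = [1 0 0 -3; 0 -1 0 4; 0 0 1 5; 0 0 0 1]
T5·…·T1 = [1 0 0 -3; 0 -1 0 4; 0 0 -1 -5; 0 0 0 1]
det M = 1; M⁻¹ = [1 0 0 3; 0 -1 0 4; 0 0 -1 -5; 0 0 0 1]
M⁻¹ · (-2, 29/5, -17/5)ᵀ = (1, -9/5, -8/5)ᵀ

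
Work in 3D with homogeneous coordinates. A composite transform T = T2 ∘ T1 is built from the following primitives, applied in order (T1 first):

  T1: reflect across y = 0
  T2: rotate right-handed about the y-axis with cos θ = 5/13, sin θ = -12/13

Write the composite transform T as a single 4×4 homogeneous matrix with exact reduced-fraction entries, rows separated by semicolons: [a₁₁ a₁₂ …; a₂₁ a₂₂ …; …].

T1 = [1 0 0 0; 0 -1 0 0; 0 0 1 0; 0 0 0 1]
T2·T1 = [5/13 0 -12/13 0; 0 -1 0 0; 12/13 0 5/13 0; 0 0 0 1]

T = [5/13 0 -12/13 0; 0 -1 0 0; 12/13 0 5/13 0; 0 0 0 1]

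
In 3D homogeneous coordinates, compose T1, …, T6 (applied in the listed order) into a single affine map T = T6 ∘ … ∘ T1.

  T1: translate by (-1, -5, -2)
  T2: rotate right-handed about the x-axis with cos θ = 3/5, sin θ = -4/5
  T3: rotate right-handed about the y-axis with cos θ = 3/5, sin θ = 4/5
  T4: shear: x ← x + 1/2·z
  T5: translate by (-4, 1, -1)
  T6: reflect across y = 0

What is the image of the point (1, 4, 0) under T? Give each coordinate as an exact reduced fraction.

T(p) = (-111/25, 6/5, -31/25)

T1 translate by (-1, -5, -2): (1, 4, 0) → (0, -1, -2)
T2 rotate right-handed about the x-axis with cos θ = 3/5, sin θ = -4/5: (0, -1, -2) → (0, -11/5, -2/5)
T3 rotate right-handed about the y-axis with cos θ = 3/5, sin θ = 4/5: (0, -11/5, -2/5) → (-8/25, -11/5, -6/25)
T4 shear: x ← x + 1/2·z: (-8/25, -11/5, -6/25) → (-11/25, -11/5, -6/25)
T5 translate by (-4, 1, -1): (-11/25, -11/5, -6/25) → (-111/25, -6/5, -31/25)
T6 reflect across y = 0: (-111/25, -6/5, -31/25) → (-111/25, 6/5, -31/25)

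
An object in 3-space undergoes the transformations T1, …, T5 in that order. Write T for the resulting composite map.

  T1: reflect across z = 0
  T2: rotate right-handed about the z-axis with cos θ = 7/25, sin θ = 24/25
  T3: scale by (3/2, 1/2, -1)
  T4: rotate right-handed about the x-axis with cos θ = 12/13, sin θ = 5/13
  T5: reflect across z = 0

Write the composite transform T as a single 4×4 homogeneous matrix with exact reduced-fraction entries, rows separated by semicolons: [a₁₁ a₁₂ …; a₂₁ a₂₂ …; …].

T = [21/50 -36/25 0 0; 144/325 42/325 -5/13 0; -12/65 -7/130 -12/13 0; 0 0 0 1]

T1 = [1 0 0 0; 0 1 0 0; 0 0 -1 0; 0 0 0 1]
T2·T1 = [7/25 -24/25 0 0; 24/25 7/25 0 0; 0 0 -1 0; 0 0 0 1]
T3·…·T1 = [21/50 -36/25 0 0; 12/25 7/50 0 0; 0 0 1 0; 0 0 0 1]
T4·…·T1 = [21/50 -36/25 0 0; 144/325 42/325 -5/13 0; 12/65 7/130 12/13 0; 0 0 0 1]
T5·…·T1 = [21/50 -36/25 0 0; 144/325 42/325 -5/13 0; -12/65 -7/130 -12/13 0; 0 0 0 1]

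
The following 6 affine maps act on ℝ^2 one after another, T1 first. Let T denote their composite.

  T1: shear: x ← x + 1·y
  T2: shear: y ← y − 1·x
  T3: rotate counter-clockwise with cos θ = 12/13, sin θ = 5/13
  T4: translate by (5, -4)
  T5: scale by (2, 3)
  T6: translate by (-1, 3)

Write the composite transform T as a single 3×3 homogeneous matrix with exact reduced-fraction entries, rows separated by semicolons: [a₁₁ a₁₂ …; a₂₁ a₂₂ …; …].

T1 = [1 1 0; 0 1 0; 0 0 1]
T2·T1 = [1 1 0; -1 0 0; 0 0 1]
T3·…·T1 = [17/13 12/13 0; -7/13 5/13 0; 0 0 1]
T4·…·T1 = [17/13 12/13 5; -7/13 5/13 -4; 0 0 1]
T5·…·T1 = [34/13 24/13 10; -21/13 15/13 -12; 0 0 1]
T6·…·T1 = [34/13 24/13 9; -21/13 15/13 -9; 0 0 1]

T = [34/13 24/13 9; -21/13 15/13 -9; 0 0 1]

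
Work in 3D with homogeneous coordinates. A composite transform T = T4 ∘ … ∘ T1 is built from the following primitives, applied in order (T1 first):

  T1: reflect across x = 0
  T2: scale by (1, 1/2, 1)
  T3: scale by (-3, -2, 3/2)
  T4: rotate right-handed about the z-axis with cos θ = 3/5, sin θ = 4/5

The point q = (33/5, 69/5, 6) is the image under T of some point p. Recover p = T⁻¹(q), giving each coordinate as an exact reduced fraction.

T1 = [-1 0 0 0; 0 1 0 0; 0 0 1 0; 0 0 0 1]
T2·T1 = [-1 0 0 0; 0 1/2 0 0; 0 0 1 0; 0 0 0 1]
T3·…·T1 = [3 0 0 0; 0 -1 0 0; 0 0 3/2 0; 0 0 0 1]
T4·…·T1 = [9/5 4/5 0 0; 12/5 -3/5 0 0; 0 0 3/2 0; 0 0 0 1]
det M = -9/2; M⁻¹ = [1/5 4/15 0 0; 4/5 -3/5 0 0; 0 0 2/3 0; 0 0 0 1]
M⁻¹ · (33/5, 69/5, 6)ᵀ = (5, -3, 4)ᵀ

p = (5, -3, 4)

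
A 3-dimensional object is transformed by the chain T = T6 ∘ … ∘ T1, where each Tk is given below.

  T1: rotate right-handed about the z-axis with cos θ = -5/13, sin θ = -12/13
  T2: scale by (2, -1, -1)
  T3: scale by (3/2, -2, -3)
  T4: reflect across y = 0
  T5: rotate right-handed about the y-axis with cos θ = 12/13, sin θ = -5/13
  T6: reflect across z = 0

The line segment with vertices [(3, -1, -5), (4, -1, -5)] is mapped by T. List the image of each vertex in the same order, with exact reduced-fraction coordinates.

T1 rotate right-handed about the z-axis with cos θ = -5/13, sin θ = -12/13: (3, -1, -5) → (-27/13, -31/13, -5); (4, -1, -5) → (-32/13, -43/13, -5)
T2 scale by (2, -1, -1): (-27/13, -31/13, -5) → (-54/13, 31/13, 5); (-32/13, -43/13, -5) → (-64/13, 43/13, 5)
T3 scale by (3/2, -2, -3): (-54/13, 31/13, 5) → (-81/13, -62/13, -15); (-64/13, 43/13, 5) → (-96/13, -86/13, -15)
T4 reflect across y = 0: (-81/13, -62/13, -15) → (-81/13, 62/13, -15); (-96/13, -86/13, -15) → (-96/13, 86/13, -15)
T5 rotate right-handed about the y-axis with cos θ = 12/13, sin θ = -5/13: (-81/13, 62/13, -15) → (3/169, 62/13, -2745/169); (-96/13, 86/13, -15) → (-177/169, 86/13, -2820/169)
T6 reflect across z = 0: (3/169, 62/13, -2745/169) → (3/169, 62/13, 2745/169); (-177/169, 86/13, -2820/169) → (-177/169, 86/13, 2820/169)

image vertices: (3/169, 62/13, 2745/169), (-177/169, 86/13, 2820/169)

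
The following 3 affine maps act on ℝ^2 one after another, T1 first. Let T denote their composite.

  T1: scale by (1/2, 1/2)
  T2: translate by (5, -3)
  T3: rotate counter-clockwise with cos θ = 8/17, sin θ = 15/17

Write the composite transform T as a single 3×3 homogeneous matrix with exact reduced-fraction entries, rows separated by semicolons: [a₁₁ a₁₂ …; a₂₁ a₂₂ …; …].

T = [4/17 -15/34 5; 15/34 4/17 3; 0 0 1]

T1 = [1/2 0 0; 0 1/2 0; 0 0 1]
T2·T1 = [1/2 0 5; 0 1/2 -3; 0 0 1]
T3·…·T1 = [4/17 -15/34 5; 15/34 4/17 3; 0 0 1]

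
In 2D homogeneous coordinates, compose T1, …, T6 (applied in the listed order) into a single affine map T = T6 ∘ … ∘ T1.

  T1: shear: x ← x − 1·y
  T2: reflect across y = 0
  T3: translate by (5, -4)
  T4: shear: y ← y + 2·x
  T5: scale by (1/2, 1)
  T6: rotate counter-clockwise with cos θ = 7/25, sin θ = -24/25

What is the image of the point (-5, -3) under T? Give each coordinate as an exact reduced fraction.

T1 shear: x ← x − 1·y: (-5, -3) → (-2, -3)
T2 reflect across y = 0: (-2, -3) → (-2, 3)
T3 translate by (5, -4): (-2, 3) → (3, -1)
T4 shear: y ← y + 2·x: (3, -1) → (3, 5)
T5 scale by (1/2, 1): (3, 5) → (3/2, 5)
T6 rotate counter-clockwise with cos θ = 7/25, sin θ = -24/25: (3/2, 5) → (261/50, -1/25)

T(p) = (261/50, -1/25)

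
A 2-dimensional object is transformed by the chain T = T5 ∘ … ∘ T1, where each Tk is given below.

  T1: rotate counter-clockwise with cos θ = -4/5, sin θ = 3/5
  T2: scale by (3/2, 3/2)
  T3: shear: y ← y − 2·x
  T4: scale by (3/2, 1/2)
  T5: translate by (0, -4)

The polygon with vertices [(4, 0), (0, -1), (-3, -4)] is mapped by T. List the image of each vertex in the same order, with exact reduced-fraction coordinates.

image vertices: (-36/5, 13/5), (27/20, -43/10), (54/5, -203/20)

T1 rotate counter-clockwise with cos θ = -4/5, sin θ = 3/5: (4, 0) → (-16/5, 12/5); (0, -1) → (3/5, 4/5); (-3, -4) → (24/5, 7/5)
T2 scale by (3/2, 3/2): (-16/5, 12/5) → (-24/5, 18/5); (3/5, 4/5) → (9/10, 6/5); (24/5, 7/5) → (36/5, 21/10)
T3 shear: y ← y − 2·x: (-24/5, 18/5) → (-24/5, 66/5); (9/10, 6/5) → (9/10, -3/5); (36/5, 21/10) → (36/5, -123/10)
T4 scale by (3/2, 1/2): (-24/5, 66/5) → (-36/5, 33/5); (9/10, -3/5) → (27/20, -3/10); (36/5, -123/10) → (54/5, -123/20)
T5 translate by (0, -4): (-36/5, 33/5) → (-36/5, 13/5); (27/20, -3/10) → (27/20, -43/10); (54/5, -123/20) → (54/5, -203/20)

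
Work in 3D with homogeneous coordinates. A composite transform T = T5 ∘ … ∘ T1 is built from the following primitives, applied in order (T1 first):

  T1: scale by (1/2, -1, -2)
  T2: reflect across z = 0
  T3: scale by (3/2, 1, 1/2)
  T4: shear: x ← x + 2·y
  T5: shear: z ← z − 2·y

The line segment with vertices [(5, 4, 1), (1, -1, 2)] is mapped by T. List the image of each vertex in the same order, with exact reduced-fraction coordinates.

T1 scale by (1/2, -1, -2): (5, 4, 1) → (5/2, -4, -2); (1, -1, 2) → (1/2, 1, -4)
T2 reflect across z = 0: (5/2, -4, -2) → (5/2, -4, 2); (1/2, 1, -4) → (1/2, 1, 4)
T3 scale by (3/2, 1, 1/2): (5/2, -4, 2) → (15/4, -4, 1); (1/2, 1, 4) → (3/4, 1, 2)
T4 shear: x ← x + 2·y: (15/4, -4, 1) → (-17/4, -4, 1); (3/4, 1, 2) → (11/4, 1, 2)
T5 shear: z ← z − 2·y: (-17/4, -4, 1) → (-17/4, -4, 9); (11/4, 1, 2) → (11/4, 1, 0)

image vertices: (-17/4, -4, 9), (11/4, 1, 0)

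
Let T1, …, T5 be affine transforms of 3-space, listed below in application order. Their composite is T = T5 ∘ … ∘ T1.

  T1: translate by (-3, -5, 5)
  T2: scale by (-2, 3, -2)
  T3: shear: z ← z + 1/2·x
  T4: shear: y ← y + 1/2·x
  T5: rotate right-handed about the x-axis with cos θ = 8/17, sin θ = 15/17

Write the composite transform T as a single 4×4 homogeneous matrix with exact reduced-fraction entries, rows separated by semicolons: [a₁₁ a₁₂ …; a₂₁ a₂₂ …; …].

T = [-2 0 0 6; 7/17 24/17 30/17 9/17; -23/17 45/17 -16/17 -236/17; 0 0 0 1]

T1 = [1 0 0 -3; 0 1 0 -5; 0 0 1 5; 0 0 0 1]
T2·T1 = [-2 0 0 6; 0 3 0 -15; 0 0 -2 -10; 0 0 0 1]
T3·…·T1 = [-2 0 0 6; 0 3 0 -15; -1 0 -2 -7; 0 0 0 1]
T4·…·T1 = [-2 0 0 6; -1 3 0 -12; -1 0 -2 -7; 0 0 0 1]
T5·…·T1 = [-2 0 0 6; 7/17 24/17 30/17 9/17; -23/17 45/17 -16/17 -236/17; 0 0 0 1]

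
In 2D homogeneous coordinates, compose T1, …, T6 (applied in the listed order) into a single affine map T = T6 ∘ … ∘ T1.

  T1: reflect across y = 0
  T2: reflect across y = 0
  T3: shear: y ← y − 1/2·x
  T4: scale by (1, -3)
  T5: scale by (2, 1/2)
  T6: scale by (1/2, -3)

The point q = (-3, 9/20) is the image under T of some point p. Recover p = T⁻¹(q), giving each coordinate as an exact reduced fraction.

T1 = [1 0 0; 0 -1 0; 0 0 1]
T2·T1 = [1 0 0; 0 1 0; 0 0 1]
T3·…·T1 = [1 0 0; -1/2 1 0; 0 0 1]
T4·…·T1 = [1 0 0; 3/2 -3 0; 0 0 1]
T5·…·T1 = [2 0 0; 3/4 -3/2 0; 0 0 1]
T6·…·T1 = [1 0 0; -9/4 9/2 0; 0 0 1]
det M = 9/2; M⁻¹ = [1 0 0; 1/2 2/9 0; 0 0 1]
M⁻¹ · (-3, 9/20)ᵀ = (-3, -7/5)ᵀ

p = (-3, -7/5)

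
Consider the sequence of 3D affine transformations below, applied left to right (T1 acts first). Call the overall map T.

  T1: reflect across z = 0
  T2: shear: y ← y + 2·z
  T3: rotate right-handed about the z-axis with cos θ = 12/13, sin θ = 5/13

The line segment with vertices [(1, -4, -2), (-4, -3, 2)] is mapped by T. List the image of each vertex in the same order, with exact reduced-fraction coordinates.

image vertices: (12/13, 5/13, 2), (-1, -8, -2)

T1 reflect across z = 0: (1, -4, -2) → (1, -4, 2); (-4, -3, 2) → (-4, -3, -2)
T2 shear: y ← y + 2·z: (1, -4, 2) → (1, 0, 2); (-4, -3, -2) → (-4, -7, -2)
T3 rotate right-handed about the z-axis with cos θ = 12/13, sin θ = 5/13: (1, 0, 2) → (12/13, 5/13, 2); (-4, -7, -2) → (-1, -8, -2)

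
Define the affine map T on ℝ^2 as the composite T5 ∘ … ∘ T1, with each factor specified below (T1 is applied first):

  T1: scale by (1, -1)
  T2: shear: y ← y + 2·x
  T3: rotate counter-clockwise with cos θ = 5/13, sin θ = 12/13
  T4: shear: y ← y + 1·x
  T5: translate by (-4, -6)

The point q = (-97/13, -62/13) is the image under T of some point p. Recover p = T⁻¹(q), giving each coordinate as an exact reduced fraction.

p = (3, 1)

T1 = [1 0 0; 0 -1 0; 0 0 1]
T2·T1 = [1 0 0; 2 -1 0; 0 0 1]
T3·…·T1 = [-19/13 12/13 0; 22/13 -5/13 0; 0 0 1]
T4·…·T1 = [-19/13 12/13 0; 3/13 7/13 0; 0 0 1]
T5·…·T1 = [-19/13 12/13 -4; 3/13 7/13 -6; 0 0 1]
det M = -1; M⁻¹ = [-7/13 12/13 44/13; 3/13 19/13 126/13; 0 0 1]
M⁻¹ · (-97/13, -62/13)ᵀ = (3, 1)ᵀ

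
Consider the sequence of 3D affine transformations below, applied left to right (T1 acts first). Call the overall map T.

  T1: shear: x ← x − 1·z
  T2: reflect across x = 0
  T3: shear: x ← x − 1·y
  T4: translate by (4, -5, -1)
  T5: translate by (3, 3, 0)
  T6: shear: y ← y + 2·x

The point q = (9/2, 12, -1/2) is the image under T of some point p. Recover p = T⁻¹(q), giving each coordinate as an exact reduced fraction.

T1 = [1 0 -1 0; 0 1 0 0; 0 0 1 0; 0 0 0 1]
T2·T1 = [-1 0 1 0; 0 1 0 0; 0 0 1 0; 0 0 0 1]
T3·…·T1 = [-1 -1 1 0; 0 1 0 0; 0 0 1 0; 0 0 0 1]
T4·…·T1 = [-1 -1 1 4; 0 1 0 -5; 0 0 1 -1; 0 0 0 1]
T5·…·T1 = [-1 -1 1 7; 0 1 0 -2; 0 0 1 -1; 0 0 0 1]
T6·…·T1 = [-1 -1 1 7; -2 -1 2 12; 0 0 1 -1; 0 0 0 1]
det M = -1; M⁻¹ = [1 -1 1 6; -2 1 0 2; 0 0 1 1; 0 0 0 1]
M⁻¹ · (9/2, 12, -1/2)ᵀ = (-2, 5, 1/2)ᵀ

p = (-2, 5, 1/2)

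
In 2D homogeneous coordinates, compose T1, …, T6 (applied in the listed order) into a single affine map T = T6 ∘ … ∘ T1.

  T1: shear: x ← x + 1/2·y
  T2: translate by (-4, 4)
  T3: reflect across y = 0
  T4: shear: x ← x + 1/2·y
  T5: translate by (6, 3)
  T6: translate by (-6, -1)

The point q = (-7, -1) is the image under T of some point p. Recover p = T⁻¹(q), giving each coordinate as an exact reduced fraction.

T1 = [1 1/2 0; 0 1 0; 0 0 1]
T2·T1 = [1 1/2 -4; 0 1 4; 0 0 1]
T3·…·T1 = [1 1/2 -4; 0 -1 -4; 0 0 1]
T4·…·T1 = [1 0 -6; 0 -1 -4; 0 0 1]
T5·…·T1 = [1 0 0; 0 -1 -1; 0 0 1]
T6·…·T1 = [1 0 -6; 0 -1 -2; 0 0 1]
det M = -1; M⁻¹ = [1 0 6; 0 -1 -2; 0 0 1]
M⁻¹ · (-7, -1)ᵀ = (-1, -1)ᵀ

p = (-1, -1)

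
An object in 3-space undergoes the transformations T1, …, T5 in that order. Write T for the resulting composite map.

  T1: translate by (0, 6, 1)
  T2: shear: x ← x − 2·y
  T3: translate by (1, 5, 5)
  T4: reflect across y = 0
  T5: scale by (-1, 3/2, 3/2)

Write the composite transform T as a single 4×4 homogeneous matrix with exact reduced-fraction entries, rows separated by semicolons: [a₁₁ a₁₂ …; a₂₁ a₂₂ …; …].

T1 = [1 0 0 0; 0 1 0 6; 0 0 1 1; 0 0 0 1]
T2·T1 = [1 -2 0 -12; 0 1 0 6; 0 0 1 1; 0 0 0 1]
T3·…·T1 = [1 -2 0 -11; 0 1 0 11; 0 0 1 6; 0 0 0 1]
T4·…·T1 = [1 -2 0 -11; 0 -1 0 -11; 0 0 1 6; 0 0 0 1]
T5·…·T1 = [-1 2 0 11; 0 -3/2 0 -33/2; 0 0 3/2 9; 0 0 0 1]

T = [-1 2 0 11; 0 -3/2 0 -33/2; 0 0 3/2 9; 0 0 0 1]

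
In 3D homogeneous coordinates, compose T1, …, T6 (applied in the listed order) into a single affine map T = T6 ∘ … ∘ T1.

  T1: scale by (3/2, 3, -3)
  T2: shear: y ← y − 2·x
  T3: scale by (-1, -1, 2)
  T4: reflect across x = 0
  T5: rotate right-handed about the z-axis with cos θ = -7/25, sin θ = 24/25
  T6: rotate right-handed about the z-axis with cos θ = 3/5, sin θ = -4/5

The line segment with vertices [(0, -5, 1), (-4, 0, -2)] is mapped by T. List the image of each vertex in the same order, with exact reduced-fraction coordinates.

image vertices: (-12, 9, -6), (6, -12, 12)

T1 scale by (3/2, 3, -3): (0, -5, 1) → (0, -15, -3); (-4, 0, -2) → (-6, 0, 6)
T2 shear: y ← y − 2·x: (0, -15, -3) → (0, -15, -3); (-6, 0, 6) → (-6, 12, 6)
T3 scale by (-1, -1, 2): (0, -15, -3) → (0, 15, -6); (-6, 12, 6) → (6, -12, 12)
T4 reflect across x = 0: (0, 15, -6) → (0, 15, -6); (6, -12, 12) → (-6, -12, 12)
T5 rotate right-handed about the z-axis with cos θ = -7/25, sin θ = 24/25: (0, 15, -6) → (-72/5, -21/5, -6); (-6, -12, 12) → (66/5, -12/5, 12)
T6 rotate right-handed about the z-axis with cos θ = 3/5, sin θ = -4/5: (-72/5, -21/5, -6) → (-12, 9, -6); (66/5, -12/5, 12) → (6, -12, 12)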